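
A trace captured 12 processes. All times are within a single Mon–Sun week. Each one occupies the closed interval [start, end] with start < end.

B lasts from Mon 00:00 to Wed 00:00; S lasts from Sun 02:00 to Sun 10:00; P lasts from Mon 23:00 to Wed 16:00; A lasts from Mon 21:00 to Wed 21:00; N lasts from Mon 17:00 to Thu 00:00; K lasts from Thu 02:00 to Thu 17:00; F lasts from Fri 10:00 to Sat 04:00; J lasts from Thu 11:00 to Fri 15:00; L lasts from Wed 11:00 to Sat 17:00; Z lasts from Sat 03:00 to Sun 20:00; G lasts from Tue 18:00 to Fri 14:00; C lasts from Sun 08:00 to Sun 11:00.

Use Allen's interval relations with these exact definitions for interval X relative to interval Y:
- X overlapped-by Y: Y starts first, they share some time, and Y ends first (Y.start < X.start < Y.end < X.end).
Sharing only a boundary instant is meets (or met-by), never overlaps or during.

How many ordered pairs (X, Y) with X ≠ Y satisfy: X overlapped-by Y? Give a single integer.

18

Checking all 132 ordered pairs for relation 'overlapped-by'; matching pairs in alphabetical order:
(A, B): A overlapped-by B ✓
(C, S): C overlapped-by S ✓
(F, G): F overlapped-by G ✓
(F, J): F overlapped-by J ✓
(G, A): G overlapped-by A ✓
(G, B): G overlapped-by B ✓
(G, N): G overlapped-by N ✓
(G, P): G overlapped-by P ✓
(J, G): J overlapped-by G ✓
(J, K): J overlapped-by K ✓
(L, A): L overlapped-by A ✓
(L, G): L overlapped-by G ✓
(L, N): L overlapped-by N ✓
(L, P): L overlapped-by P ✓
(N, B): N overlapped-by B ✓
(P, B): P overlapped-by B ✓
(Z, F): Z overlapped-by F ✓
(Z, L): Z overlapped-by L ✓
Count: 18.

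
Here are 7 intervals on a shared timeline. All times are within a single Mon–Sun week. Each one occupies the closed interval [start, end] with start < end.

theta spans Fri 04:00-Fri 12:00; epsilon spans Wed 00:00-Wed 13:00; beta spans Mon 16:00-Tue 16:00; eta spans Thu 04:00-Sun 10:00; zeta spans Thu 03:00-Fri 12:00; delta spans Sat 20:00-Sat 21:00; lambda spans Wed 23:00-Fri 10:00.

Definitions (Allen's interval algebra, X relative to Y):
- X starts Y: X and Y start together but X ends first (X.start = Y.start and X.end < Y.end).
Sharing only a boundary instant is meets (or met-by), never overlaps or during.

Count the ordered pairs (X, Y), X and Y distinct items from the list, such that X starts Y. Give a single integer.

Checking all 42 ordered pairs for relation 'starts'; matching pairs in alphabetical order:
No pair satisfies it.
Count: 0.

0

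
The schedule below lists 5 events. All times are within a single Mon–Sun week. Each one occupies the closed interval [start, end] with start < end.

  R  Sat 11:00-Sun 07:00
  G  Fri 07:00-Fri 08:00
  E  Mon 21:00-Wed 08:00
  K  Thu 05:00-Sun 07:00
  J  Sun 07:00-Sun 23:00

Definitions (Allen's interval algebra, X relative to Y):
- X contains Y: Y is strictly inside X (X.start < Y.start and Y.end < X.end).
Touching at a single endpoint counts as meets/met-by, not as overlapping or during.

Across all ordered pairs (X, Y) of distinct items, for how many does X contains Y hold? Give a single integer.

Checking all 20 ordered pairs for relation 'contains'; matching pairs in alphabetical order:
(K, G): K contains G ✓
Count: 1.

1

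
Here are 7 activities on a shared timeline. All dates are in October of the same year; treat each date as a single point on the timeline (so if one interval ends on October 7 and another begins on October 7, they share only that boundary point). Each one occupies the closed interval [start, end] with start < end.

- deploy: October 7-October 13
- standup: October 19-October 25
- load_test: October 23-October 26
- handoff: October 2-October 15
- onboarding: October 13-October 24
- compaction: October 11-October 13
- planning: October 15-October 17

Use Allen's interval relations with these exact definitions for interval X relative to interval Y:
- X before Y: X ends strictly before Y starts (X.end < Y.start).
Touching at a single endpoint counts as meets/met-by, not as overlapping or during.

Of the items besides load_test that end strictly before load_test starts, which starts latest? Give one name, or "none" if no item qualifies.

planning

Target load_test = [October 23, October 26].
compaction [October 11, October 13] → before → candidate.
deploy [October 7, October 13] → before → candidate.
handoff [October 2, October 15] → before → candidate.
onboarding [October 13, October 24] → overlaps → excluded.
planning [October 15, October 17] → before → candidate.
standup [October 19, October 25] → overlaps → excluded.
Among candidates, latest start is October 15 → planning.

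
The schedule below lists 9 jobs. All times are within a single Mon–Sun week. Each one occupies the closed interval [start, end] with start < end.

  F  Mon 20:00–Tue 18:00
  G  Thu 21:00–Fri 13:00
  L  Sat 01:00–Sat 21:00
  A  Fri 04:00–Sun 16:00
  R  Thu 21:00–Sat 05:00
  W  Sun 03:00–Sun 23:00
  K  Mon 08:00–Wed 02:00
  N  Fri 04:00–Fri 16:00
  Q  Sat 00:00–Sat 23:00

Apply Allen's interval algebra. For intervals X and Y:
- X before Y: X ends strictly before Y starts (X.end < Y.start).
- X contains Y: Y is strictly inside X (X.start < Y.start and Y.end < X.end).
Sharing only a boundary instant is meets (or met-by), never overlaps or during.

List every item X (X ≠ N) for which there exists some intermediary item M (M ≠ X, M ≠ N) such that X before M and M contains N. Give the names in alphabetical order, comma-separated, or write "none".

Target N = [Fri 04:00, Fri 16:00].
Intermediaries M with M contains N: R.
Via R — items with X before R: F, K.
Union: F, K.

F, K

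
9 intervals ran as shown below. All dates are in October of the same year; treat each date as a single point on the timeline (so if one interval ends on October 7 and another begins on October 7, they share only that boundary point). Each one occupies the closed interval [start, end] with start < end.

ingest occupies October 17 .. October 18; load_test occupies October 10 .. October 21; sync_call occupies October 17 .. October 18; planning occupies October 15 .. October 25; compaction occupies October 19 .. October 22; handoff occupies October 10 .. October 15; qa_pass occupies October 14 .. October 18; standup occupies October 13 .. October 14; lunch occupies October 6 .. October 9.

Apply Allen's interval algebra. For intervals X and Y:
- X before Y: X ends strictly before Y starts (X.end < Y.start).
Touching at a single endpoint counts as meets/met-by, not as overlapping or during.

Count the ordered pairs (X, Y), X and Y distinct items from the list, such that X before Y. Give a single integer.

18

Checking all 72 ordered pairs for relation 'before'; matching pairs in alphabetical order:
(handoff, compaction): handoff before compaction ✓
(handoff, ingest): handoff before ingest ✓
(handoff, sync_call): handoff before sync_call ✓
(ingest, compaction): ingest before compaction ✓
(lunch, compaction): lunch before compaction ✓
(lunch, handoff): lunch before handoff ✓
(lunch, ingest): lunch before ingest ✓
(lunch, load_test): lunch before load_test ✓
(lunch, planning): lunch before planning ✓
(lunch, qa_pass): lunch before qa_pass ✓
(lunch, standup): lunch before standup ✓
(lunch, sync_call): lunch before sync_call ✓
(qa_pass, compaction): qa_pass before compaction ✓
(standup, compaction): standup before compaction ✓
(standup, ingest): standup before ingest ✓
(standup, planning): standup before planning ✓
(standup, sync_call): standup before sync_call ✓
(sync_call, compaction): sync_call before compaction ✓
Count: 18.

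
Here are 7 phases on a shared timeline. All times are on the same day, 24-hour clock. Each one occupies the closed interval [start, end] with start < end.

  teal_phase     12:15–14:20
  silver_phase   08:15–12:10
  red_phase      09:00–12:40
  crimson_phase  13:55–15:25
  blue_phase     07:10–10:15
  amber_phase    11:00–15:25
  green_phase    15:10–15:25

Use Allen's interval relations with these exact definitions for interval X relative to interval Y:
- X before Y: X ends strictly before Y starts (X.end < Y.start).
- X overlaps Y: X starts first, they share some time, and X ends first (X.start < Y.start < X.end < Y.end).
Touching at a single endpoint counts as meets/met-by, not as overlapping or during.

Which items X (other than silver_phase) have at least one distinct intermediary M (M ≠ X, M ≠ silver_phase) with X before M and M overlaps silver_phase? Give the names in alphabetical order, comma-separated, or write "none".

Target silver_phase = [08:15, 12:10].
Intermediaries M with M overlaps silver_phase: blue_phase.
Via blue_phase — items with X before blue_phase: none.
Union: none.

none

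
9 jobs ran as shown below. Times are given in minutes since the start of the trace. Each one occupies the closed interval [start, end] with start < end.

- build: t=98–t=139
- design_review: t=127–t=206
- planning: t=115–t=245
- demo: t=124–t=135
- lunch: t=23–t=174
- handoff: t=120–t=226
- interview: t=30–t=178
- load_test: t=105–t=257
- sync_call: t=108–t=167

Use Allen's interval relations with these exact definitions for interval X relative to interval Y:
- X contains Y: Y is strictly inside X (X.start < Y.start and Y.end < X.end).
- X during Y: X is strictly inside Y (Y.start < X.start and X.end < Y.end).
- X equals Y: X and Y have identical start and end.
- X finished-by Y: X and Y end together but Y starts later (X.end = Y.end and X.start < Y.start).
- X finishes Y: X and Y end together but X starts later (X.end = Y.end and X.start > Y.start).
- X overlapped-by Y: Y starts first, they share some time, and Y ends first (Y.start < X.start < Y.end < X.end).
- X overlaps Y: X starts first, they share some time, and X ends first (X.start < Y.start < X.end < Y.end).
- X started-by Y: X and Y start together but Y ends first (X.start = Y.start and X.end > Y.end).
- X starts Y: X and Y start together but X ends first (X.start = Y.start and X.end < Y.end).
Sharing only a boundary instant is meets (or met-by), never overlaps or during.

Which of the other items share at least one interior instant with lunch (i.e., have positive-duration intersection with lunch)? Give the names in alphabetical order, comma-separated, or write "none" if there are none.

build, demo, design_review, handoff, interview, load_test, planning, sync_call

Target lunch = [t=23, t=174].
build [t=98, t=139] → during → yes.
demo [t=124, t=135] → during → yes.
design_review [t=127, t=206] → overlapped-by → yes.
handoff [t=120, t=226] → overlapped-by → yes.
interview [t=30, t=178] → overlapped-by → yes.
load_test [t=105, t=257] → overlapped-by → yes.
planning [t=115, t=245] → overlapped-by → yes.
sync_call [t=108, t=167] → during → yes.
Result: build, demo, design_review, handoff, interview, load_test, planning, sync_call.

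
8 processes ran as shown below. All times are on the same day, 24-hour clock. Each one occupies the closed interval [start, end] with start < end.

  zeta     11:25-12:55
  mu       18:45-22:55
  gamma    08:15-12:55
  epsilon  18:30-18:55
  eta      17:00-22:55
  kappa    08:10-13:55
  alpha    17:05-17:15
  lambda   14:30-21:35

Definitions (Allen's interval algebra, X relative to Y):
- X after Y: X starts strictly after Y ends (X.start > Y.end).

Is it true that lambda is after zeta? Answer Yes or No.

lambda = [14:30, 21:35], zeta = [11:25, 12:55].
Actual relation of lambda to zeta: after.
Asked whether 'after' holds → Yes.

Yes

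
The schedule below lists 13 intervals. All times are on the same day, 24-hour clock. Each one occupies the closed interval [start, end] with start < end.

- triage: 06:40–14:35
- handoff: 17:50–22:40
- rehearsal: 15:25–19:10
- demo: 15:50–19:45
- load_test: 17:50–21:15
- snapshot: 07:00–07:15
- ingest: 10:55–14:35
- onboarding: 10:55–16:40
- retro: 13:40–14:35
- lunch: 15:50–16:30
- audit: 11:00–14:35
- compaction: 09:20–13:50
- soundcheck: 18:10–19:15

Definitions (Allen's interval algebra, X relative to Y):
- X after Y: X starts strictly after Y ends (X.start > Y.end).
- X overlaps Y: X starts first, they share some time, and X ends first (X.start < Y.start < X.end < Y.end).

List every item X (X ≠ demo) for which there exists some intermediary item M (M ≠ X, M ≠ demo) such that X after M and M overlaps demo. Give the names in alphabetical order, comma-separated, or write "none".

Target demo = [15:50, 19:45].
Intermediaries M with M overlaps demo: onboarding, rehearsal.
Via onboarding — items with X after onboarding: handoff, load_test, soundcheck.
Via rehearsal — items with X after rehearsal: none.
Union: handoff, load_test, soundcheck.

handoff, load_test, soundcheck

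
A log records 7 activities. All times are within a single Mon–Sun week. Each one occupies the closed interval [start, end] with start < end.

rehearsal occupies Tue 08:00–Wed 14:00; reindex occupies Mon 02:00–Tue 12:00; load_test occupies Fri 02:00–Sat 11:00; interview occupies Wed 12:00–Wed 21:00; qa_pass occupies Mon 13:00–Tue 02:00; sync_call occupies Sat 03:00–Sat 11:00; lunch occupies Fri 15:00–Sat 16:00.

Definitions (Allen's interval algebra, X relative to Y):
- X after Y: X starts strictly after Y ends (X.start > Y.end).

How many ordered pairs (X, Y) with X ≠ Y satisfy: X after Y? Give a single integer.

Checking all 42 ordered pairs for relation 'after'; matching pairs in alphabetical order:
(interview, qa_pass): interview after qa_pass ✓
(interview, reindex): interview after reindex ✓
(load_test, interview): load_test after interview ✓
(load_test, qa_pass): load_test after qa_pass ✓
(load_test, rehearsal): load_test after rehearsal ✓
(load_test, reindex): load_test after reindex ✓
(lunch, interview): lunch after interview ✓
(lunch, qa_pass): lunch after qa_pass ✓
(lunch, rehearsal): lunch after rehearsal ✓
(lunch, reindex): lunch after reindex ✓
(rehearsal, qa_pass): rehearsal after qa_pass ✓
(sync_call, interview): sync_call after interview ✓
(sync_call, qa_pass): sync_call after qa_pass ✓
(sync_call, rehearsal): sync_call after rehearsal ✓
(sync_call, reindex): sync_call after reindex ✓
Count: 15.

15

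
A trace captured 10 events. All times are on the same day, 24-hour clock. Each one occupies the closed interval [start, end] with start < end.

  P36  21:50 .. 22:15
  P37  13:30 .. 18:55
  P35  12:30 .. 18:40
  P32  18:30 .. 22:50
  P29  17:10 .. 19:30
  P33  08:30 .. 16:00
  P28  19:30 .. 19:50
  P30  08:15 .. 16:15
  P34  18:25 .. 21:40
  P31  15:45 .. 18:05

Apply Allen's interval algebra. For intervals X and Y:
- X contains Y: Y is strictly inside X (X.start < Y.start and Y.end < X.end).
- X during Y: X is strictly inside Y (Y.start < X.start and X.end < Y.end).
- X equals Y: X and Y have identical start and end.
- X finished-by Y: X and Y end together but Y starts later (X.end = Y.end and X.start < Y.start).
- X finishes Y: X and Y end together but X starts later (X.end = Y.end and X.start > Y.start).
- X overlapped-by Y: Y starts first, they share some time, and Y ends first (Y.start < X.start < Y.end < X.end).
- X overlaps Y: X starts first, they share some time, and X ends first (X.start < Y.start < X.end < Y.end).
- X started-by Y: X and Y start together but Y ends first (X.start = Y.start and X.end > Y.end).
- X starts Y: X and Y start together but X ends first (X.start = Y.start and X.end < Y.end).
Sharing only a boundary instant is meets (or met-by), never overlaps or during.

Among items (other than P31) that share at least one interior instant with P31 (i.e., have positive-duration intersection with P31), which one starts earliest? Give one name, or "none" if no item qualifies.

P30

Target P31 = [15:45, 18:05].
P28 [19:30, 19:50] → after → excluded.
P29 [17:10, 19:30] → overlapped-by → candidate.
P30 [08:15, 16:15] → overlaps → candidate.
P32 [18:30, 22:50] → after → excluded.
P33 [08:30, 16:00] → overlaps → candidate.
P34 [18:25, 21:40] → after → excluded.
P35 [12:30, 18:40] → contains → candidate.
P36 [21:50, 22:15] → after → excluded.
P37 [13:30, 18:55] → contains → candidate.
Among candidates, earliest start is 08:15 → P30.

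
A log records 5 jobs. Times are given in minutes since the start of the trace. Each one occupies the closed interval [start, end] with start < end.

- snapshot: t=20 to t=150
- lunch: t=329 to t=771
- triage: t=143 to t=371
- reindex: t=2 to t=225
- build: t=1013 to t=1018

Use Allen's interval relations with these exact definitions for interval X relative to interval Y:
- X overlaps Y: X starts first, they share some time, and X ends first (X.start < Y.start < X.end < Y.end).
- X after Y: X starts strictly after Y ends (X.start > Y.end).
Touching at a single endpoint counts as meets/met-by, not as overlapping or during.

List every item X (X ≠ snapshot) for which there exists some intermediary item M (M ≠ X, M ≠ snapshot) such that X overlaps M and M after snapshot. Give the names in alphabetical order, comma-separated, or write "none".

triage

Target snapshot = [t=20, t=150].
Intermediaries M with M after snapshot: build, lunch.
Via build — items with X overlaps build: none.
Via lunch — items with X overlaps lunch: triage.
Union: triage.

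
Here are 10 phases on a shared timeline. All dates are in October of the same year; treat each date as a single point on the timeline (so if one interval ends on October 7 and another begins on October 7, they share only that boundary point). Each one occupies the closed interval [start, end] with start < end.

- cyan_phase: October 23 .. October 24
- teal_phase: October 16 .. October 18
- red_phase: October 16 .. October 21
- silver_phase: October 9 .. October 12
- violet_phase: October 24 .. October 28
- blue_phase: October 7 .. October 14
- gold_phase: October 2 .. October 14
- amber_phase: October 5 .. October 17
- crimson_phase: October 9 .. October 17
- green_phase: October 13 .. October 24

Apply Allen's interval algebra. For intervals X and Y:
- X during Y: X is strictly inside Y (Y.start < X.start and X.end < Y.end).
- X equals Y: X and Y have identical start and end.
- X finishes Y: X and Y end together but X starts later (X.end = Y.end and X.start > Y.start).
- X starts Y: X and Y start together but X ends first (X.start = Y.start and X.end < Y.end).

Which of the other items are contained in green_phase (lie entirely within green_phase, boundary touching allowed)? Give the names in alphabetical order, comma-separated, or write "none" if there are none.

cyan_phase, red_phase, teal_phase

Target green_phase = [October 13, October 24].
amber_phase [October 5, October 17] → overlaps → no.
blue_phase [October 7, October 14] → overlaps → no.
crimson_phase [October 9, October 17] → overlaps → no.
cyan_phase [October 23, October 24] → finishes → yes.
gold_phase [October 2, October 14] → overlaps → no.
red_phase [October 16, October 21] → during → yes.
silver_phase [October 9, October 12] → before → no.
teal_phase [October 16, October 18] → during → yes.
violet_phase [October 24, October 28] → met-by → no.
Result: cyan_phase, red_phase, teal_phase.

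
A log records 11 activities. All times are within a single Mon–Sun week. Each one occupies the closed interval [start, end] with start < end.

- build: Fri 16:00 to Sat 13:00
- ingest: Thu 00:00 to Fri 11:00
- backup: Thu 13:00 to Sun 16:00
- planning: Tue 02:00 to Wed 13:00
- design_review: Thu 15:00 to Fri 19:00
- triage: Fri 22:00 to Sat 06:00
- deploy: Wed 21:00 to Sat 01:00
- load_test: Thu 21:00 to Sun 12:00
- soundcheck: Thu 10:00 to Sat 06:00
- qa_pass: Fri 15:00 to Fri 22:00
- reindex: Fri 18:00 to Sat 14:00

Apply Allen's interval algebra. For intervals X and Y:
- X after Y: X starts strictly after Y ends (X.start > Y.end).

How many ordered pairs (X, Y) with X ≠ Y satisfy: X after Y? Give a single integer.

Checking all 110 ordered pairs for relation 'after'; matching pairs in alphabetical order:
(backup, planning): backup after planning ✓
(build, ingest): build after ingest ✓
(build, planning): build after planning ✓
(deploy, planning): deploy after planning ✓
(design_review, planning): design_review after planning ✓
(ingest, planning): ingest after planning ✓
(load_test, planning): load_test after planning ✓
(qa_pass, ingest): qa_pass after ingest ✓
(qa_pass, planning): qa_pass after planning ✓
(reindex, ingest): reindex after ingest ✓
(reindex, planning): reindex after planning ✓
(soundcheck, planning): soundcheck after planning ✓
(triage, design_review): triage after design_review ✓
(triage, ingest): triage after ingest ✓
(triage, planning): triage after planning ✓
Count: 15.

15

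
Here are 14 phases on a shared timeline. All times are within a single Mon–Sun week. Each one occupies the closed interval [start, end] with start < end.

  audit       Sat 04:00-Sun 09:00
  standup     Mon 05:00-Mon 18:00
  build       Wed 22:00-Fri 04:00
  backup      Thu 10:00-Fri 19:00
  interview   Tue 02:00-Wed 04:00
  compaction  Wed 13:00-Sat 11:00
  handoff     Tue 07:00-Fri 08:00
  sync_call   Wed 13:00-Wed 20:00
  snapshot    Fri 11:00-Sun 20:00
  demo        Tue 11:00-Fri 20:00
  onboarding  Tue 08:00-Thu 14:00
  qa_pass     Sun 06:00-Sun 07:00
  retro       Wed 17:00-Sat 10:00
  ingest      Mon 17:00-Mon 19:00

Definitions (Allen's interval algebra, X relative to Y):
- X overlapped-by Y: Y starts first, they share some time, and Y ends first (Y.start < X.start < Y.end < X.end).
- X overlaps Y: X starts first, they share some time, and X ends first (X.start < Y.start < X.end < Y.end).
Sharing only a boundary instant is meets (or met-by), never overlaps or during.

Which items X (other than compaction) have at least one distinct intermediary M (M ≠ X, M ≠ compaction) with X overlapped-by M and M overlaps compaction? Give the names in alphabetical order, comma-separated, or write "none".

backup, build, demo, retro, snapshot

Target compaction = [Wed 13:00, Sat 11:00].
Intermediaries M with M overlaps compaction: demo, handoff, onboarding.
Via demo — items with X overlapped-by demo: retro, snapshot.
Via handoff — items with X overlapped-by handoff: backup, demo, retro.
Via onboarding — items with X overlapped-by onboarding: backup, build, demo, retro.
Union: backup, build, demo, retro, snapshot.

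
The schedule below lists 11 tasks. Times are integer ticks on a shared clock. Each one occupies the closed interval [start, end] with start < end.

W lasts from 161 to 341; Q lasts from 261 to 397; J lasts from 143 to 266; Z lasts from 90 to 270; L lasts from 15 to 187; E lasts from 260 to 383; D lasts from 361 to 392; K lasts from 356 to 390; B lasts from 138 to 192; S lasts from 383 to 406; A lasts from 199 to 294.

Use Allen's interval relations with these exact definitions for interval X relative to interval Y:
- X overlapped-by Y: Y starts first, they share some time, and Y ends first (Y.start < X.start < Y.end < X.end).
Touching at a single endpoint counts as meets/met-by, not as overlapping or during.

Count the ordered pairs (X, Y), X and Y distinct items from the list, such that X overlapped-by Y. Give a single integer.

Checking all 110 ordered pairs for relation 'overlapped-by'; matching pairs in alphabetical order:
(A, J): A overlapped-by J ✓
(A, Z): A overlapped-by Z ✓
(B, L): B overlapped-by L ✓
(D, E): D overlapped-by E ✓
(D, K): D overlapped-by K ✓
(E, A): E overlapped-by A ✓
(E, J): E overlapped-by J ✓
(E, W): E overlapped-by W ✓
(E, Z): E overlapped-by Z ✓
(J, B): J overlapped-by B ✓
(J, L): J overlapped-by L ✓
(K, E): K overlapped-by E ✓
(Q, A): Q overlapped-by A ✓
(Q, E): Q overlapped-by E ✓
(Q, J): Q overlapped-by J ✓
(Q, W): Q overlapped-by W ✓
(Q, Z): Q overlapped-by Z ✓
(S, D): S overlapped-by D ✓
(S, K): S overlapped-by K ✓
(S, Q): S overlapped-by Q ✓
(W, B): W overlapped-by B ✓
(W, J): W overlapped-by J ✓
(W, L): W overlapped-by L ✓
(W, Z): W overlapped-by Z ✓
... plus 1 further pairs not listed.
Count: 25.

25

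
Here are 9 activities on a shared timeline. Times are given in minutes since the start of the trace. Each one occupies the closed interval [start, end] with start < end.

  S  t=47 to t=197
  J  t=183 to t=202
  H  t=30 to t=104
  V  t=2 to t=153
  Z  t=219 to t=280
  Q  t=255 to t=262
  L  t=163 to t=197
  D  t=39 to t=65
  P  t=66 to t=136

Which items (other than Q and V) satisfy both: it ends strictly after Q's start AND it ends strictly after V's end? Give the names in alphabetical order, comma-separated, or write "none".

Conditions: its end is strictly after Q's start (X.end > t=255) AND its end is strictly after V's end (X.end > t=153).
D: end t=65 > t=255? ✗; end t=65 > t=153? ✗ → no.
H: end t=104 > t=255? ✗; end t=104 > t=153? ✗ → no.
J: end t=202 > t=255? ✗; end t=202 > t=153? ✓ → no.
L: end t=197 > t=255? ✗; end t=197 > t=153? ✓ → no.
P: end t=136 > t=255? ✗; end t=136 > t=153? ✗ → no.
S: end t=197 > t=255? ✗; end t=197 > t=153? ✓ → no.
Z: end t=280 > t=255? ✓; end t=280 > t=153? ✓ → yes.
Result: Z.

Z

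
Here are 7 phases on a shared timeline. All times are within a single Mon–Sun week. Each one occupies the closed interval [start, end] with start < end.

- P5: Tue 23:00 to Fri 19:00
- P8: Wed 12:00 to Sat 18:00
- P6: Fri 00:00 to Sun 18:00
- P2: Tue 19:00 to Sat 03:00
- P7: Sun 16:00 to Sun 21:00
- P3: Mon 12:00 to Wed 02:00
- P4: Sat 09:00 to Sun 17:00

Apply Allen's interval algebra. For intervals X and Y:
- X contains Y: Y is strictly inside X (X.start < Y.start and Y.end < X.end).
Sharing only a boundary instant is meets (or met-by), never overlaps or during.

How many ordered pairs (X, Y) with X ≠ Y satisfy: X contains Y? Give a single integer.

2

Checking all 42 ordered pairs for relation 'contains'; matching pairs in alphabetical order:
(P2, P5): P2 contains P5 ✓
(P6, P4): P6 contains P4 ✓
Count: 2.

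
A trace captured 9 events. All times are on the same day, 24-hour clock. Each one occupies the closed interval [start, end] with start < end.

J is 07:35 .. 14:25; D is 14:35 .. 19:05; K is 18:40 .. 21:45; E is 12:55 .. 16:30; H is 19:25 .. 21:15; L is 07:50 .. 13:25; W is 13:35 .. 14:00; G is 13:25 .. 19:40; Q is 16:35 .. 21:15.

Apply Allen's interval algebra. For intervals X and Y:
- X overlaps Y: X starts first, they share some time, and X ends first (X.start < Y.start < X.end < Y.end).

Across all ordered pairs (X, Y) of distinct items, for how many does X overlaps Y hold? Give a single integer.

Checking all 72 ordered pairs for relation 'overlaps'; matching pairs in alphabetical order:
(D, K): D overlaps K ✓
(D, Q): D overlaps Q ✓
(E, D): E overlaps D ✓
(E, G): E overlaps G ✓
(G, H): G overlaps H ✓
(G, K): G overlaps K ✓
(G, Q): G overlaps Q ✓
(J, E): J overlaps E ✓
(J, G): J overlaps G ✓
(L, E): L overlaps E ✓
(Q, K): Q overlaps K ✓
Count: 11.

11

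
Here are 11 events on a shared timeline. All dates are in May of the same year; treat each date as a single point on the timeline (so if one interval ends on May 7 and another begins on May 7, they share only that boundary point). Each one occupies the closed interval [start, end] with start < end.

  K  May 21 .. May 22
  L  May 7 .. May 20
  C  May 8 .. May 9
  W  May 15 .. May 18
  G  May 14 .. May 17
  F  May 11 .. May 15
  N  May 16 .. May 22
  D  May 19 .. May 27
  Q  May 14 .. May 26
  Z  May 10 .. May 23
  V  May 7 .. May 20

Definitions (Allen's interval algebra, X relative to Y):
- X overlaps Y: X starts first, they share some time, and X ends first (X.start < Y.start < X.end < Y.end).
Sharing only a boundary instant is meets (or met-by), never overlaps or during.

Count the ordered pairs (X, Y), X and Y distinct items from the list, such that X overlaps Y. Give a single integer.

17

Checking all 110 ordered pairs for relation 'overlaps'; matching pairs in alphabetical order:
(F, G): F overlaps G ✓
(F, Q): F overlaps Q ✓
(G, N): G overlaps N ✓
(G, W): G overlaps W ✓
(L, D): L overlaps D ✓
(L, N): L overlaps N ✓
(L, Q): L overlaps Q ✓
(L, Z): L overlaps Z ✓
(N, D): N overlaps D ✓
(Q, D): Q overlaps D ✓
(V, D): V overlaps D ✓
(V, N): V overlaps N ✓
(V, Q): V overlaps Q ✓
(V, Z): V overlaps Z ✓
(W, N): W overlaps N ✓
(Z, D): Z overlaps D ✓
(Z, Q): Z overlaps Q ✓
Count: 17.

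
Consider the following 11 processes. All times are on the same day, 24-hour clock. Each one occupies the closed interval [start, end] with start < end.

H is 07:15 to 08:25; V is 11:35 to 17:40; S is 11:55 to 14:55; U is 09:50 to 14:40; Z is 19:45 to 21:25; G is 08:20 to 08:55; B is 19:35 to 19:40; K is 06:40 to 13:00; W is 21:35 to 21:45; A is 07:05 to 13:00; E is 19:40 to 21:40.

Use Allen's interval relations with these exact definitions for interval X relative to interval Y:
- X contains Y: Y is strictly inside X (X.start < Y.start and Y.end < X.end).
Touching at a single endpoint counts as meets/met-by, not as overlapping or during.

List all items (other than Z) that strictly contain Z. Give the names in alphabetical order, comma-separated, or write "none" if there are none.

Target Z = [19:45, 21:25].
A [07:05, 13:00] → before → no.
B [19:35, 19:40] → before → no.
E [19:40, 21:40] → contains → yes.
G [08:20, 08:55] → before → no.
H [07:15, 08:25] → before → no.
K [06:40, 13:00] → before → no.
S [11:55, 14:55] → before → no.
U [09:50, 14:40] → before → no.
V [11:35, 17:40] → before → no.
W [21:35, 21:45] → after → no.
Result: E.

E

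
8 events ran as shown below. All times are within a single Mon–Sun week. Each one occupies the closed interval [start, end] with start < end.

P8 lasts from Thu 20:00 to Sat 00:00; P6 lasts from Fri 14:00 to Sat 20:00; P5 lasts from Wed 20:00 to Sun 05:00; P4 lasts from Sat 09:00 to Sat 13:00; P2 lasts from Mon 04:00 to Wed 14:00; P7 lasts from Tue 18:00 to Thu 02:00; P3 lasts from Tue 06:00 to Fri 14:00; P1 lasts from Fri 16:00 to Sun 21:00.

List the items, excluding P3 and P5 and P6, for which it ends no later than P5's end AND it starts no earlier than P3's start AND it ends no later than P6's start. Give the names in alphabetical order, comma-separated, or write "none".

P7

Conditions: its end is no later than P5's end (X.end <= Sun 05:00) AND its start is no earlier than P3's start (X.start >= Tue 06:00) AND its end is no later than P6's start (X.end <= Fri 14:00).
P1: end Sun 21:00 <= Sun 05:00? ✗; start Fri 16:00 >= Tue 06:00? ✓; end Sun 21:00 <= Fri 14:00? ✗ → no.
P2: end Wed 14:00 <= Sun 05:00? ✓; start Mon 04:00 >= Tue 06:00? ✗; end Wed 14:00 <= Fri 14:00? ✓ → no.
P4: end Sat 13:00 <= Sun 05:00? ✓; start Sat 09:00 >= Tue 06:00? ✓; end Sat 13:00 <= Fri 14:00? ✗ → no.
P7: end Thu 02:00 <= Sun 05:00? ✓; start Tue 18:00 >= Tue 06:00? ✓; end Thu 02:00 <= Fri 14:00? ✓ → yes.
P8: end Sat 00:00 <= Sun 05:00? ✓; start Thu 20:00 >= Tue 06:00? ✓; end Sat 00:00 <= Fri 14:00? ✗ → no.
Result: P7.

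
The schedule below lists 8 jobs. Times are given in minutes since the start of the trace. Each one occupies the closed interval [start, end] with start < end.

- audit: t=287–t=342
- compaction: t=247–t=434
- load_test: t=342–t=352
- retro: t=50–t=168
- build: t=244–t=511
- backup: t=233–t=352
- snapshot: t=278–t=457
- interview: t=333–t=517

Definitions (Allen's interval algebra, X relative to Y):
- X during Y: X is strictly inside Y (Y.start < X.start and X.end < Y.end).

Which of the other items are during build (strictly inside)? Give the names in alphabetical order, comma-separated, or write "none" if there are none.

audit, compaction, load_test, snapshot

Target build = [t=244, t=511].
audit [t=287, t=342] → during → yes.
backup [t=233, t=352] → overlaps → no.
compaction [t=247, t=434] → during → yes.
interview [t=333, t=517] → overlapped-by → no.
load_test [t=342, t=352] → during → yes.
retro [t=50, t=168] → before → no.
snapshot [t=278, t=457] → during → yes.
Result: audit, compaction, load_test, snapshot.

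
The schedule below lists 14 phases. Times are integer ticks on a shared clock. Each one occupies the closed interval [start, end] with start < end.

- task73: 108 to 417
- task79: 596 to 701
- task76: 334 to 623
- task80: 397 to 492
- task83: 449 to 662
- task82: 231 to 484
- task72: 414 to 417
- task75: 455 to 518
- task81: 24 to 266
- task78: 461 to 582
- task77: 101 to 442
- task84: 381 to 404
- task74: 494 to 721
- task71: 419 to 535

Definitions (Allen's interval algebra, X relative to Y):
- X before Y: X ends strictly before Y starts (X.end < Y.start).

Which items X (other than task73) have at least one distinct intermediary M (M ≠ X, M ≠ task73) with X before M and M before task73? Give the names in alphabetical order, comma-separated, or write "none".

none

Target task73 = [108, 417].
Intermediaries M with M before task73: none.
Union: none.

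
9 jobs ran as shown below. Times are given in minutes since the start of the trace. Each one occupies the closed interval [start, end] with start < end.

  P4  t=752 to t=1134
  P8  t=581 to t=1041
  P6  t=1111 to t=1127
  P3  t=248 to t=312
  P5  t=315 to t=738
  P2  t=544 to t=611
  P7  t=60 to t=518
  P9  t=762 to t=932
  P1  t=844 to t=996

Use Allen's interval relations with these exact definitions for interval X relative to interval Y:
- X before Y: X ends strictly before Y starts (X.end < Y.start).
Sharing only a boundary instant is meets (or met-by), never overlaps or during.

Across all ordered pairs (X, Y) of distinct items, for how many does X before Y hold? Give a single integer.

24

Checking all 72 ordered pairs for relation 'before'; matching pairs in alphabetical order:
(P1, P6): P1 before P6 ✓
(P2, P1): P2 before P1 ✓
(P2, P4): P2 before P4 ✓
(P2, P6): P2 before P6 ✓
(P2, P9): P2 before P9 ✓
(P3, P1): P3 before P1 ✓
(P3, P2): P3 before P2 ✓
(P3, P4): P3 before P4 ✓
(P3, P5): P3 before P5 ✓
(P3, P6): P3 before P6 ✓
(P3, P8): P3 before P8 ✓
(P3, P9): P3 before P9 ✓
(P5, P1): P5 before P1 ✓
(P5, P4): P5 before P4 ✓
(P5, P6): P5 before P6 ✓
(P5, P9): P5 before P9 ✓
(P7, P1): P7 before P1 ✓
(P7, P2): P7 before P2 ✓
(P7, P4): P7 before P4 ✓
(P7, P6): P7 before P6 ✓
(P7, P8): P7 before P8 ✓
(P7, P9): P7 before P9 ✓
(P8, P6): P8 before P6 ✓
(P9, P6): P9 before P6 ✓
Count: 24.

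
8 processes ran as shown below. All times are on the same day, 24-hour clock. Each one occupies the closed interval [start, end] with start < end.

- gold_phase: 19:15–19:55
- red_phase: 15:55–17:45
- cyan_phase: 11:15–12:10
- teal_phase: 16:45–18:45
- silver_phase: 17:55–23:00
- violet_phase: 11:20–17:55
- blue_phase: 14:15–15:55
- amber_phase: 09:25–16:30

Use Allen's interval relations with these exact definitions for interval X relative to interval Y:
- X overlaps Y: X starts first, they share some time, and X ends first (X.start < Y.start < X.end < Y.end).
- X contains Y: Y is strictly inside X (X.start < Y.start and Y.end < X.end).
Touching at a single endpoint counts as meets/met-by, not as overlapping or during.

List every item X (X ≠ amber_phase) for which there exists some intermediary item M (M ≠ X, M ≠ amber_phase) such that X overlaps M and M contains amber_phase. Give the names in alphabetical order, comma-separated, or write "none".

none

Target amber_phase = [09:25, 16:30].
Intermediaries M with M contains amber_phase: none.
Union: none.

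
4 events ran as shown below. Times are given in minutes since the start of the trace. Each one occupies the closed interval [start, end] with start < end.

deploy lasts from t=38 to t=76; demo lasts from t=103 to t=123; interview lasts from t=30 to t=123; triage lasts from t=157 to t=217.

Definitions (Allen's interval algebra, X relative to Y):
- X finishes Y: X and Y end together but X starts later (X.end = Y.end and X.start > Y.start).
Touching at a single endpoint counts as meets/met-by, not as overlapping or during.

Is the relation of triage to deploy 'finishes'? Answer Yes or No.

triage = [t=157, t=217], deploy = [t=38, t=76].
Actual relation of triage to deploy: after.
Asked whether 'finishes' holds → No.

No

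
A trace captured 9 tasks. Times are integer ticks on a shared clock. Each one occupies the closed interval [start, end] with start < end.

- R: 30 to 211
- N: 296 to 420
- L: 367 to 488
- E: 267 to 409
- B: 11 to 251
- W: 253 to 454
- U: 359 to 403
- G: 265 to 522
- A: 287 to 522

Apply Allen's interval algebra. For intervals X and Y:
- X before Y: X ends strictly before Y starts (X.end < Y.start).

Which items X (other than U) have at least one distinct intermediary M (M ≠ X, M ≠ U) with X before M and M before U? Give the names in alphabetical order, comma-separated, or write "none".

none

Target U = [359, 403].
Intermediaries M with M before U: B, R.
Via B — items with X before B: none.
Via R — items with X before R: none.
Union: none.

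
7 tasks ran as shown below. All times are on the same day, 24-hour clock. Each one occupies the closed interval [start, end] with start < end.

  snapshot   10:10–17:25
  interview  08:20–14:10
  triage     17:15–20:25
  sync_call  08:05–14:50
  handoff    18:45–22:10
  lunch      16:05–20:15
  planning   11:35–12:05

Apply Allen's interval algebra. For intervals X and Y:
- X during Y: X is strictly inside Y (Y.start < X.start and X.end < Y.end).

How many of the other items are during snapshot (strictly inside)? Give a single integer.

1

Target snapshot = [10:10, 17:25].
handoff [18:45, 22:10] → after → no.
interview [08:20, 14:10] → overlaps → no.
lunch [16:05, 20:15] → overlapped-by → no.
planning [11:35, 12:05] → during → counts.
sync_call [08:05, 14:50] → overlaps → no.
triage [17:15, 20:25] → overlapped-by → no.
Total: 1.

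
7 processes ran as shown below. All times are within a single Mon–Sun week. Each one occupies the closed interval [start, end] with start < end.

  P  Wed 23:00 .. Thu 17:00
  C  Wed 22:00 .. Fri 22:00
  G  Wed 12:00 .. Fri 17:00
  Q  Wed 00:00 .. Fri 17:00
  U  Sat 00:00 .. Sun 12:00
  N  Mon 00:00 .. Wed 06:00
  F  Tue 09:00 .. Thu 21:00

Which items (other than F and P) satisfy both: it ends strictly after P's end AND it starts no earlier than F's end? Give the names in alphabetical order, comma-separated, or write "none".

Conditions: its end is strictly after P's end (X.end > Thu 17:00) AND its start is no earlier than F's end (X.start >= Thu 21:00).
C: end Fri 22:00 > Thu 17:00? ✓; start Wed 22:00 >= Thu 21:00? ✗ → no.
G: end Fri 17:00 > Thu 17:00? ✓; start Wed 12:00 >= Thu 21:00? ✗ → no.
N: end Wed 06:00 > Thu 17:00? ✗; start Mon 00:00 >= Thu 21:00? ✗ → no.
Q: end Fri 17:00 > Thu 17:00? ✓; start Wed 00:00 >= Thu 21:00? ✗ → no.
U: end Sun 12:00 > Thu 17:00? ✓; start Sat 00:00 >= Thu 21:00? ✓ → yes.
Result: U.

U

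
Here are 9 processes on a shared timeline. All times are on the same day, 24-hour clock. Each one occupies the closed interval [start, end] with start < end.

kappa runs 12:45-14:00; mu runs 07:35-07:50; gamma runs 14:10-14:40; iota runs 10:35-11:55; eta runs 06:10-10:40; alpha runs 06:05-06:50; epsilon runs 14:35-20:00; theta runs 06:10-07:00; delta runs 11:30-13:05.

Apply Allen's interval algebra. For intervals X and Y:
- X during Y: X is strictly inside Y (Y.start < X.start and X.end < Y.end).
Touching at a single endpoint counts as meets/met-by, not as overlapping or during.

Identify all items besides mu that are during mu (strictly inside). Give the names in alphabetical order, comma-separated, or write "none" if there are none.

none

Target mu = [07:35, 07:50].
alpha [06:05, 06:50] → before → no.
delta [11:30, 13:05] → after → no.
epsilon [14:35, 20:00] → after → no.
eta [06:10, 10:40] → contains → no.
gamma [14:10, 14:40] → after → no.
iota [10:35, 11:55] → after → no.
kappa [12:45, 14:00] → after → no.
theta [06:10, 07:00] → before → no.
Result: none.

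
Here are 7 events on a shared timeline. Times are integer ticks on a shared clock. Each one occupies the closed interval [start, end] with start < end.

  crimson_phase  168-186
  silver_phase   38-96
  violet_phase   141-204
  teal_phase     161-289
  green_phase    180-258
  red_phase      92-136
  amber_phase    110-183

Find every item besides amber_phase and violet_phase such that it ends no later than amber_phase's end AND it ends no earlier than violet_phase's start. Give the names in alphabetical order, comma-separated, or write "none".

Conditions: its end is no later than amber_phase's end (X.end <= 183) AND its end is no earlier than violet_phase's start (X.end >= 141).
crimson_phase: end 186 <= 183? ✗; end 186 >= 141? ✓ → no.
green_phase: end 258 <= 183? ✗; end 258 >= 141? ✓ → no.
red_phase: end 136 <= 183? ✓; end 136 >= 141? ✗ → no.
silver_phase: end 96 <= 183? ✓; end 96 >= 141? ✗ → no.
teal_phase: end 289 <= 183? ✗; end 289 >= 141? ✓ → no.
Result: none.

none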